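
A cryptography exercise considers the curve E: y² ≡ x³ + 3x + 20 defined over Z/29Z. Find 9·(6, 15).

Write G = (6, 15).
Double-and-add on 9 = (1001)₂. Start with G = (6, 15) for the leading 1-bit.
double: tangent at (6, 15): λ = (3·6² + 3)/(2·15) ≡ 24/1. 1⁻¹ ≡ 1 (mod 29) since 1·1 = 1 ≡ 1, so λ ≡ 24·1 ≡ 24.
  x = λ² - 6 - 6 = 576 - 12 ≡ 13; y = λ·(6 - 13) - 15 ≡ 20. → (13, 20)
double: tangent at (13, 20): λ = (3·13² + 3)/(2·20) ≡ 17/11. 11⁻¹ ≡ 8 (mod 29), so λ ≡ 17·8 ≡ 20.
  x = λ² - 13 - 13 = 400 - 26 ≡ 26; y = λ·(13 - 26) - 20 ≡ 10. → (26, 10)
double: tangent at (26, 10): λ = (3·26² + 3)/(2·10) ≡ 1/20. 20⁻¹ ≡ 16 (mod 29), so λ ≡ 1·16 ≡ 16.
  x = λ² - 26 - 26 = 256 - 52 ≡ 1; y = λ·(26 - 1) - 10 ≡ 13. → (1, 13)
add G: (1, 13) + (6, 15). λ = (15 - 13)/(6 - 1) ≡ 2/5 mod 29. 5⁻¹ ≡ 6 (mod 29), so λ ≡ 12.
  x = λ² - 1 - 6 = 144 - 7 ≡ 21; y = λ·(1 - 21) - 13 ≡ 8. → (21, 8)

(21, 8)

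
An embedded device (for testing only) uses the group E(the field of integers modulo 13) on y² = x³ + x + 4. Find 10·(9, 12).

Write Q = (9, 12).
Double-and-add on 10 = (1010)₂. Start with Q = (9, 12) for the leading 1-bit.
double: tangent at (9, 12): λ = (3·9² + 1)/(2·12) ≡ 10/11. 11⁻¹ ≡ 6 (mod 13), so λ ≡ 10·6 ≡ 8.
  x = λ² - 9 - 9 = 64 - 18 ≡ 7; y = λ·(9 - 7) - 12 ≡ 4. → (7, 4)
double: tangent at (7, 4): λ = (3·7² + 1)/(2·4) ≡ 5/8. 8⁻¹ ≡ 5 (mod 13), so λ ≡ 5·5 ≡ 12.
  x = λ² - 7 - 7 = 144 - 14 ≡ 0; y = λ·(7 - 0) - 4 ≡ 2. → (0, 2)
add Q: (0, 2) + (9, 12). λ = (12 - 2)/(9 - 0) ≡ 10/9 mod 13. 9⁻¹ ≡ 3 (mod 13), so λ ≡ 4.
  x = λ² - 0 - 9 = 16 - 9 ≡ 7; y = λ·(0 - 7) - 2 ≡ 9. → (7, 9)
double: tangent at (7, 9): λ = (3·7² + 1)/(2·9) ≡ 5/5. 5⁻¹ ≡ 8 (mod 13), so λ ≡ 5·8 ≡ 1.
  x = λ² - 7 - 7 = 1 - 14 ≡ 0; y = λ·(7 - 0) - 9 ≡ 11. → (0, 11)

(0, 11)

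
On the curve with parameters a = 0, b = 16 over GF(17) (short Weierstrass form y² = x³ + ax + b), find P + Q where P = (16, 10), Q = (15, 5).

(16, 10) + (15, 5). λ = (5 - 10)/(15 - 16) ≡ 12/16 mod 17. 16⁻¹ ≡ 16 (mod 17), so λ ≡ 5.
  x = λ² - 16 - 15 = 25 - 31 ≡ 11; y = λ·(16 - 11) - 10 ≡ 15. → (11, 15)

(11, 15)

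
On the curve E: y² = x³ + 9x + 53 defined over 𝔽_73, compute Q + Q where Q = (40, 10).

(12, 65)

tangent at (40, 10): λ = (3·40² + 9)/(2·10) ≡ 64/20. 20⁻¹ ≡ 11 (mod 73), so λ ≡ 64·11 ≡ 47.
  x = λ² - 40 - 40 = 2209 - 80 ≡ 12; y = λ·(40 - 12) - 10 ≡ 65. → (12, 65)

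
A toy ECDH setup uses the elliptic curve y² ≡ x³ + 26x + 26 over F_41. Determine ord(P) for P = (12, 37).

3

2P: tangent at (12, 37): λ = (3·12² + 26)/(2·37) ≡ 7/33. 33⁻¹ ≡ 5 (mod 41), so λ ≡ 7·5 ≡ 35.
  x = λ² - 12 - 12 = 1225 - 24 ≡ 12; y = λ·(12 - 12) - 37 ≡ 4. → (12, 4)
3P: (12, 4) + (12, 37): same x and y₁ ≡ -y₂, so the sum is O.
3P = O, so the order is 3.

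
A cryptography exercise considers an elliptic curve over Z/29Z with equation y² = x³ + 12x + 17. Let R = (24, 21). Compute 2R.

tangent at (24, 21): λ = (3·24² + 12)/(2·21) ≡ 0/13. 13⁻¹ ≡ 9 (mod 29), so λ ≡ 0·9 ≡ 0.
  x = λ² - 24 - 24 = 0 - 48 ≡ 10; y = λ·(24 - 10) - 21 ≡ 8. → (10, 8)

(10, 8)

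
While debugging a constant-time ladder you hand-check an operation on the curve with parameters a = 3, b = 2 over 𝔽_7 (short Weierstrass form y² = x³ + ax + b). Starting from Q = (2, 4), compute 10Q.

Repeated addition: build up to 10Q.
2Q: tangent at (2, 4): λ = (3·2² + 3)/(2·4) ≡ 1/1. 1⁻¹ ≡ 1 (mod 7), so λ ≡ 1·1 ≡ 1.
  x = λ² - 2 - 2 = 1 - 4 ≡ 4; y = λ·(2 - 4) - 4 ≡ 1. → (4, 1)
3Q: (4, 1) + (2, 4). λ = (4 - 1)/(2 - 4) ≡ 3/5 mod 7. 5⁻¹ ≡ 3 (mod 7) since 5·3 = 15 ≡ 1, so λ ≡ 2.
  x = λ² - 4 - 2 = 4 - 6 ≡ 5; y = λ·(4 - 5) - 1 ≡ 4. → (5, 4)
4Q: (5, 4) + (2, 4). λ = (4 - 4)/(2 - 5) ≡ 0/4 mod 7. 4⁻¹ ≡ 2 (mod 7), so λ ≡ 0.
  x = λ² - 5 - 2 = 0 - 7 ≡ 0; y = λ·(5 - 0) - 4 ≡ 3. → (0, 3)
5Q: (0, 3) + (2, 4). λ = (4 - 3)/(2 - 0) ≡ 1/2 mod 7. 2⁻¹ ≡ 4 (mod 7) since 2·4 = 8 ≡ 1, so λ ≡ 4.
  x = λ² - 0 - 2 = 16 - 2 ≡ 0; y = λ·(0 - 0) - 3 ≡ 4. → (0, 4)
6Q: (0, 4) + (2, 4). λ = (4 - 4)/(2 - 0) ≡ 0/2 mod 7. 2⁻¹ ≡ 4 (mod 7), so λ ≡ 0.
  x = λ² - 0 - 2 = 0 - 2 ≡ 5; y = λ·(0 - 5) - 4 ≡ 3. → (5, 3)
7Q: (5, 3) + (2, 4). λ = (4 - 3)/(2 - 5) ≡ 1/4 mod 7. 4⁻¹ ≡ 2 (mod 7), so λ ≡ 2.
  x = λ² - 5 - 2 = 4 - 7 ≡ 4; y = λ·(5 - 4) - 3 ≡ 6. → (4, 6)
8Q: (4, 6) + (2, 4). λ = (4 - 6)/(2 - 4) ≡ 5/5 mod 7. 5⁻¹ ≡ 3 (mod 7), so λ ≡ 1.
  x = λ² - 4 - 2 = 1 - 6 ≡ 2; y = λ·(4 - 2) - 6 ≡ 3. → (2, 3)
9Q: (2, 3) + (2, 4): same x and y₁ ≡ -y₂, so the sum is ∞.
10Q: ∞ + (2, 4) = (2, 4) (identity).

(2, 4)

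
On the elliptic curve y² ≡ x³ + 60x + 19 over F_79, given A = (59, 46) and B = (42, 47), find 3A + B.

First 3A:
Repeated addition: build up to 3A.
2A: tangent at (59, 46): λ = (3·59² + 60)/(2·46) ≡ 75/13. 13⁻¹ ≡ 73 (mod 79), so λ ≡ 75·73 ≡ 24.
  x = λ² - 59 - 59 = 576 - 118 ≡ 63; y = λ·(59 - 63) - 46 ≡ 16. → (63, 16)
3A: (63, 16) + (59, 46). λ = (46 - 16)/(59 - 63) ≡ 30/75 mod 79. 75⁻¹ ≡ 59 (mod 79) since 75·59 = 4425 ≡ 1, so λ ≡ 32.
  x = λ² - 63 - 59 = 1024 - 122 ≡ 33; y = λ·(63 - 33) - 16 ≡ 75. → (33, 75)
3A = (33, 75).
Finally 3A + B:
(33, 75) + (42, 47). λ = (47 - 75)/(42 - 33) ≡ 51/9 mod 79. 9⁻¹ ≡ 44 (mod 79), so λ ≡ 32.
  x = λ² - 33 - 42 = 1024 - 75 ≡ 1; y = λ·(33 - 1) - 75 ≡ 1. → (1, 1)

(1, 1)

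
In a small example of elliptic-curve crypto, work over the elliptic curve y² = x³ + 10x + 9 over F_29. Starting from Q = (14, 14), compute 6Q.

(6, 13)

Double-and-add on 6 = (110)₂. Start with Q = (14, 14) for the leading 1-bit.
double: tangent at (14, 14): λ = (3·14² + 10)/(2·14) ≡ 18/28. 28⁻¹ ≡ 28 (mod 29) since 28·28 = 784 ≡ 1, so λ ≡ 18·28 ≡ 11.
  x = λ² - 14 - 14 = 121 - 28 ≡ 6; y = λ·(14 - 6) - 14 ≡ 16. → (6, 16)
add Q: (6, 16) + (14, 14). λ = (14 - 16)/(14 - 6) ≡ 27/8 mod 29. 8⁻¹ ≡ 11 (mod 29) since 8·11 = 88 ≡ 1, so λ ≡ 7.
  x = λ² - 6 - 14 = 49 - 20 ≡ 0; y = λ·(6 - 0) - 16 ≡ 26. → (0, 26)
double: tangent at (0, 26): λ = (3·0² + 10)/(2·26) ≡ 10/23. 23⁻¹ ≡ 24 (mod 29), so λ ≡ 10·24 ≡ 8.
  x = λ² - 0 - 0 = 64 - 0 ≡ 6; y = λ·(0 - 6) - 26 ≡ 13. → (6, 13)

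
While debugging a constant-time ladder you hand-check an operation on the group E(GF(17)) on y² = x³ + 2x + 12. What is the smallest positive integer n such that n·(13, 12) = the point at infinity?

2P: tangent at (13, 12): λ = (3·13² + 2)/(2·12) ≡ 16/7. 7⁻¹ ≡ 5 (mod 17), so λ ≡ 16·5 ≡ 12.
  x = λ² - 13 - 13 = 144 - 26 ≡ 16; y = λ·(13 - 16) - 12 ≡ 3. → (16, 3)
3P: (16, 3) + (13, 12). λ = (12 - 3)/(13 - 16) ≡ 9/14 mod 17. 14⁻¹ ≡ 11 (mod 17), so λ ≡ 14.
  x = λ² - 16 - 13 = 196 - 29 ≡ 14; y = λ·(16 - 14) - 3 ≡ 8. → (14, 8)
4P: (14, 8) + (13, 12). λ = (12 - 8)/(13 - 14) ≡ 4/16 mod 17. 16⁻¹ ≡ 16 (mod 17) since 16·16 = 256 ≡ 1, so λ ≡ 13.
  x = λ² - 14 - 13 = 169 - 27 ≡ 6; y = λ·(14 - 6) - 8 ≡ 11. → (6, 11)
5P: (6, 11) + (13, 12). λ = (12 - 11)/(13 - 6) ≡ 1/7 mod 17. 7⁻¹ ≡ 5 (mod 17), so λ ≡ 5.
  x = λ² - 6 - 13 = 25 - 19 ≡ 6; y = λ·(6 - 6) - 11 ≡ 6. → (6, 6)
6P: (6, 6) + (13, 12). λ = (12 - 6)/(13 - 6) ≡ 6/7 mod 17. 7⁻¹ ≡ 5 (mod 17) since 7·5 = 35 ≡ 1, so λ ≡ 13.
  x = λ² - 6 - 13 = 169 - 19 ≡ 14; y = λ·(6 - 14) - 6 ≡ 9. → (14, 9)
7P: (14, 9) + (13, 12). λ = (12 - 9)/(13 - 14) ≡ 3/16 mod 17. 16⁻¹ ≡ 16 (mod 17), so λ ≡ 14.
  x = λ² - 14 - 13 = 196 - 27 ≡ 16; y = λ·(14 - 16) - 9 ≡ 14. → (16, 14)
8P: (16, 14) + (13, 12). λ = (12 - 14)/(13 - 16) ≡ 15/14 mod 17. 14⁻¹ ≡ 11 (mod 17), so λ ≡ 12.
  x = λ² - 16 - 13 = 144 - 29 ≡ 13; y = λ·(16 - 13) - 14 ≡ 5. → (13, 5)
9P: (13, 5) + (13, 12): same x and y₁ ≡ -y₂, so the sum is the point at infinity.
9P = the point at infinity, so the order is 9.

9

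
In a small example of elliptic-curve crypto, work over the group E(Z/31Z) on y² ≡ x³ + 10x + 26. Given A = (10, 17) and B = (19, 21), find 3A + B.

O

First 3A:
Repeated addition: build up to 3A.
2A: tangent at (10, 17): λ = (3·10² + 10)/(2·17) ≡ 0/3. 3⁻¹ ≡ 21 (mod 31) since 3·21 = 63 ≡ 1, so λ ≡ 0·21 ≡ 0.
  x = λ² - 10 - 10 = 0 - 20 ≡ 11; y = λ·(10 - 11) - 17 ≡ 14. → (11, 14)
3A: (11, 14) + (10, 17). λ = (17 - 14)/(10 - 11) ≡ 3/30 mod 31. 30⁻¹ ≡ 30 (mod 31), so λ ≡ 28.
  x = λ² - 11 - 10 = 784 - 21 ≡ 19; y = λ·(11 - 19) - 14 ≡ 10. → (19, 10)
3A = (19, 10).
Finally 3A + B:
(19, 10) + (19, 21): same x and y₁ ≡ -y₂, so the sum is the point at infinity.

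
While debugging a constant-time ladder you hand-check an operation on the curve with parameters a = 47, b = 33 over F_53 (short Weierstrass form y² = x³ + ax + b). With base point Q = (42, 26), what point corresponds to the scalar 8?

(7, 4)

Double-and-add on 8 = (1000)₂. Start with Q = (42, 26) for the leading 1-bit.
double: tangent at (42, 26): λ = (3·42² + 47)/(2·26) ≡ 39/52. 52⁻¹ ≡ 52 (mod 53), so λ ≡ 39·52 ≡ 14.
  x = λ² - 42 - 42 = 196 - 84 ≡ 6; y = λ·(42 - 6) - 26 ≡ 1. → (6, 1)
double: tangent at (6, 1): λ = (3·6² + 47)/(2·1) ≡ 49/2. 2⁻¹ ≡ 27 (mod 53), so λ ≡ 49·27 ≡ 51.
  x = λ² - 6 - 6 = 2601 - 12 ≡ 45; y = λ·(6 - 45) - 1 ≡ 24. → (45, 24)
double: tangent at (45, 24): λ = (3·45² + 47)/(2·24) ≡ 27/48. 48⁻¹ ≡ 21 (mod 53) since 48·21 = 1008 ≡ 1, so λ ≡ 27·21 ≡ 37.
  x = λ² - 45 - 45 = 1369 - 90 ≡ 7; y = λ·(45 - 7) - 24 ≡ 4. → (7, 4)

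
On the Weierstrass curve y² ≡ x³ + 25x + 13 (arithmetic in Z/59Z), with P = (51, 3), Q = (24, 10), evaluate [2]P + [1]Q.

First 2P:
Repeated addition: build up to 2P.
2P: tangent at (51, 3): λ = (3·51² + 25)/(2·3) ≡ 40/6. 6⁻¹ ≡ 10 (mod 59), so λ ≡ 40·10 ≡ 46.
  x = λ² - 51 - 51 = 2116 - 102 ≡ 8; y = λ·(51 - 8) - 3 ≡ 28. → (8, 28)
2P = (8, 28).
Finally 2P + Q:
(8, 28) + (24, 10). λ = (10 - 28)/(24 - 8) ≡ 41/16 mod 59. 16⁻¹ ≡ 48 (mod 59), so λ ≡ 21.
  x = λ² - 8 - 24 = 441 - 32 ≡ 55; y = λ·(8 - 55) - 28 ≡ 47. → (55, 47)

(55, 47)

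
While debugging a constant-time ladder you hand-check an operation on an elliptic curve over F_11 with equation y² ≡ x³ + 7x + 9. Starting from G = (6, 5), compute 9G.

(5, 2)

Double-and-add on 9 = (1001)₂. Start with G = (6, 5) for the leading 1-bit.
double: tangent at (6, 5): λ = (3·6² + 7)/(2·5) ≡ 5/10. 10⁻¹ ≡ 10 (mod 11), so λ ≡ 5·10 ≡ 6.
  x = λ² - 6 - 6 = 36 - 12 ≡ 2; y = λ·(6 - 2) - 5 ≡ 8. → (2, 8)
double: tangent at (2, 8): λ = (3·2² + 7)/(2·8) ≡ 8/5. 5⁻¹ ≡ 9 (mod 11), so λ ≡ 8·9 ≡ 6.
  x = λ² - 2 - 2 = 36 - 4 ≡ 10; y = λ·(2 - 10) - 8 ≡ 10. → (10, 10)
double: tangent at (10, 10): λ = (3·10² + 7)/(2·10) ≡ 10/9. 9⁻¹ ≡ 5 (mod 11) since 9·5 = 45 ≡ 1, so λ ≡ 10·5 ≡ 6.
  x = λ² - 10 - 10 = 36 - 20 ≡ 5; y = λ·(10 - 5) - 10 ≡ 9. → (5, 9)
add G: (5, 9) + (6, 5). λ = (5 - 9)/(6 - 5) ≡ 7/1 mod 11. 1⁻¹ ≡ 1 (mod 11) since 1·1 = 1 ≡ 1, so λ ≡ 7.
  x = λ² - 5 - 6 = 49 - 11 ≡ 5; y = λ·(5 - 5) - 9 ≡ 2. → (5, 2)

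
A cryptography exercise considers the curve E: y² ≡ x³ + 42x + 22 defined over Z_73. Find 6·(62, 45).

Write P = (62, 45).
Repeated addition: build up to 6P.
2P: tangent at (62, 45): λ = (3·62² + 42)/(2·45) ≡ 40/17. 17⁻¹ ≡ 43 (mod 73), so λ ≡ 40·43 ≡ 41.
  x = λ² - 62 - 62 = 1681 - 124 ≡ 24; y = λ·(62 - 24) - 45 ≡ 53. → (24, 53)
3P: (24, 53) + (62, 45). λ = (45 - 53)/(62 - 24) ≡ 65/38 mod 73. 38⁻¹ ≡ 25 (mod 73), so λ ≡ 19.
  x = λ² - 24 - 62 = 361 - 86 ≡ 56; y = λ·(24 - 56) - 53 ≡ 69. → (56, 69)
4P: (56, 69) + (62, 45). λ = (45 - 69)/(62 - 56) ≡ 49/6 mod 73. 6⁻¹ ≡ 61 (mod 73) since 6·61 = 366 ≡ 1, so λ ≡ 69.
  x = λ² - 56 - 62 = 4761 - 118 ≡ 44; y = λ·(56 - 44) - 69 ≡ 29. → (44, 29)
5P: (44, 29) + (62, 45). λ = (45 - 29)/(62 - 44) ≡ 16/18 mod 73. 18⁻¹ ≡ 69 (mod 73), so λ ≡ 9.
  x = λ² - 44 - 62 = 81 - 106 ≡ 48; y = λ·(44 - 48) - 29 ≡ 8. → (48, 8)
6P: (48, 8) + (62, 45). λ = (45 - 8)/(62 - 48) ≡ 37/14 mod 73. 14⁻¹ ≡ 47 (mod 73), so λ ≡ 60.
  x = λ² - 48 - 62 = 3600 - 110 ≡ 59; y = λ·(48 - 59) - 8 ≡ 62. → (59, 62)

(59, 62)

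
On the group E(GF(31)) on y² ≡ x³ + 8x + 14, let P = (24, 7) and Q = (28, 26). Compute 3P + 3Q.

(30, 6)

First 3P:
Repeated addition: build up to 3P.
2P: tangent at (24, 7): λ = (3·24² + 8)/(2·7) ≡ 0/14. 14⁻¹ ≡ 20 (mod 31) since 14·20 = 280 ≡ 1, so λ ≡ 0·20 ≡ 0.
  x = λ² - 24 - 24 = 0 - 48 ≡ 14; y = λ·(24 - 14) - 7 ≡ 24. → (14, 24)
3P: (14, 24) + (24, 7). λ = (7 - 24)/(24 - 14) ≡ 14/10 mod 31. 10⁻¹ ≡ 28 (mod 31), so λ ≡ 20.
  x = λ² - 14 - 24 = 400 - 38 ≡ 21; y = λ·(14 - 21) - 24 ≡ 22. → (21, 22)
3P = (21, 22).
Next 3Q:
Repeated addition: build up to 3Q.
2Q: tangent at (28, 26): λ = (3·28² + 8)/(2·26) ≡ 4/21. 21⁻¹ ≡ 3 (mod 31), so λ ≡ 4·3 ≡ 12.
  x = λ² - 28 - 28 = 144 - 56 ≡ 26; y = λ·(28 - 26) - 26 ≡ 29. → (26, 29)
3Q: (26, 29) + (28, 26). λ = (26 - 29)/(28 - 26) ≡ 28/2 mod 31. 2⁻¹ ≡ 16 (mod 31) since 2·16 = 32 ≡ 1, so λ ≡ 14.
  x = λ² - 26 - 28 = 196 - 54 ≡ 18; y = λ·(26 - 18) - 29 ≡ 21. → (18, 21)
3Q = (18, 21).
Finally 3P + 3Q:
(21, 22) + (18, 21). λ = (21 - 22)/(18 - 21) ≡ 30/28 mod 31. 28⁻¹ ≡ 10 (mod 31), so λ ≡ 21.
  x = λ² - 21 - 18 = 441 - 39 ≡ 30; y = λ·(21 - 30) - 22 ≡ 6. → (30, 6)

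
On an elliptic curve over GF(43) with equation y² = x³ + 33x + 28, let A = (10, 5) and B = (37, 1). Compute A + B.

(10, 5) + (37, 1). λ = (1 - 5)/(37 - 10) ≡ 39/27 mod 43. 27⁻¹ ≡ 8 (mod 43), so λ ≡ 11.
  x = λ² - 10 - 37 = 121 - 47 ≡ 31; y = λ·(10 - 31) - 5 ≡ 22. → (31, 22)

(31, 22)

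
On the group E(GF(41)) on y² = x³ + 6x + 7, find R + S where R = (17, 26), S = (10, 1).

(5, 11)

(17, 26) + (10, 1). λ = (1 - 26)/(10 - 17) ≡ 16/34 mod 41. 34⁻¹ ≡ 35 (mod 41), so λ ≡ 27.
  x = λ² - 17 - 10 = 729 - 27 ≡ 5; y = λ·(17 - 5) - 26 ≡ 11. → (5, 11)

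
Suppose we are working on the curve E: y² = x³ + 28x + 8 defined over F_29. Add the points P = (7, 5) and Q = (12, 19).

(19, 2)

(7, 5) + (12, 19). λ = (19 - 5)/(12 - 7) ≡ 14/5 mod 29. 5⁻¹ ≡ 6 (mod 29) since 5·6 = 30 ≡ 1, so λ ≡ 26.
  x = λ² - 7 - 12 = 676 - 19 ≡ 19; y = λ·(7 - 19) - 5 ≡ 2. → (19, 2)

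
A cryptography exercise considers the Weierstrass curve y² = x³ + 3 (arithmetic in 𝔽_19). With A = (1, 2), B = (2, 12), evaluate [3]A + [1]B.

(7, 2)

First 3A:
Repeated addition: build up to 3A.
2A: tangent at (1, 2): λ = (3·1² + 0)/(2·2) ≡ 3/4. 4⁻¹ ≡ 5 (mod 19), so λ ≡ 3·5 ≡ 15.
  x = λ² - 1 - 1 = 225 - 2 ≡ 14; y = λ·(1 - 14) - 2 ≡ 12. → (14, 12)
3A: (14, 12) + (1, 2). λ = (2 - 12)/(1 - 14) ≡ 9/6 mod 19. 6⁻¹ ≡ 16 (mod 19) since 6·16 = 96 ≡ 1, so λ ≡ 11.
  x = λ² - 14 - 1 = 121 - 15 ≡ 11; y = λ·(14 - 11) - 12 ≡ 2. → (11, 2)
3A = (11, 2).
Finally 3A + B:
(11, 2) + (2, 12). λ = (12 - 2)/(2 - 11) ≡ 10/10 mod 19. 10⁻¹ ≡ 2 (mod 19) since 10·2 = 20 ≡ 1, so λ ≡ 1.
  x = λ² - 11 - 2 = 1 - 13 ≡ 7; y = λ·(11 - 7) - 2 ≡ 2. → (7, 2)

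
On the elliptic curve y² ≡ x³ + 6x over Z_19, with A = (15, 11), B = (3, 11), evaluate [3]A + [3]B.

(9, 2)

First 3A:
Repeated addition: build up to 3A.
2A: tangent at (15, 11): λ = (3·15² + 6)/(2·11) ≡ 16/3. 3⁻¹ ≡ 13 (mod 19) since 3·13 = 39 ≡ 1, so λ ≡ 16·13 ≡ 18.
  x = λ² - 15 - 15 = 324 - 30 ≡ 9; y = λ·(15 - 9) - 11 ≡ 2. → (9, 2)
3A: (9, 2) + (15, 11). λ = (11 - 2)/(15 - 9) ≡ 9/6 mod 19. 6⁻¹ ≡ 16 (mod 19), so λ ≡ 11.
  x = λ² - 9 - 15 = 121 - 24 ≡ 2; y = λ·(9 - 2) - 2 ≡ 18. → (2, 18)
3A = (2, 18).
Next 3B:
Repeated addition: build up to 3B.
2B: tangent at (3, 11): λ = (3·3² + 6)/(2·11) ≡ 14/3. 3⁻¹ ≡ 13 (mod 19) since 3·13 = 39 ≡ 1, so λ ≡ 14·13 ≡ 11.
  x = λ² - 3 - 3 = 121 - 6 ≡ 1; y = λ·(3 - 1) - 11 ≡ 11. → (1, 11)
3B: (1, 11) + (3, 11). λ = (11 - 11)/(3 - 1) ≡ 0/2 mod 19. 2⁻¹ ≡ 10 (mod 19), so λ ≡ 0.
  x = λ² - 1 - 3 = 0 - 4 ≡ 15; y = λ·(1 - 15) - 11 ≡ 8. → (15, 8)
3B = (15, 8).
Finally 3A + 3B:
(2, 18) + (15, 8). λ = (8 - 18)/(15 - 2) ≡ 9/13 mod 19. 13⁻¹ ≡ 3 (mod 19) since 13·3 = 39 ≡ 1, so λ ≡ 8.
  x = λ² - 2 - 15 = 64 - 17 ≡ 9; y = λ·(2 - 9) - 18 ≡ 2. → (9, 2)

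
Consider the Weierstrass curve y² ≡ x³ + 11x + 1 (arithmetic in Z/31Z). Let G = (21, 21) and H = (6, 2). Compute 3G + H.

(7, 24)

First 3G:
Repeated addition: build up to 3G.
2G: tangent at (21, 21): λ = (3·21² + 11)/(2·21) ≡ 1/11. 11⁻¹ ≡ 17 (mod 31), so λ ≡ 1·17 ≡ 17.
  x = λ² - 21 - 21 = 289 - 42 ≡ 30; y = λ·(21 - 30) - 21 ≡ 12. → (30, 12)
3G: (30, 12) + (21, 21). λ = (21 - 12)/(21 - 30) ≡ 9/22 mod 31. 22⁻¹ ≡ 24 (mod 31), so λ ≡ 30.
  x = λ² - 30 - 21 = 900 - 51 ≡ 12; y = λ·(30 - 12) - 12 ≡ 1. → (12, 1)
3G = (12, 1).
Finally 3G + H:
(12, 1) + (6, 2). λ = (2 - 1)/(6 - 12) ≡ 1/25 mod 31. 25⁻¹ ≡ 5 (mod 31) since 25·5 = 125 ≡ 1, so λ ≡ 5.
  x = λ² - 12 - 6 = 25 - 18 ≡ 7; y = λ·(12 - 7) - 1 ≡ 24. → (7, 24)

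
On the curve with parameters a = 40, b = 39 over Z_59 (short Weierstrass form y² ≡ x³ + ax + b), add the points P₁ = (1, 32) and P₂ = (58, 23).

(1, 32) + (58, 23). λ = (23 - 32)/(58 - 1) ≡ 50/57 mod 59. 57⁻¹ ≡ 29 (mod 59), so λ ≡ 34.
  x = λ² - 1 - 58 = 1156 - 59 ≡ 35; y = λ·(1 - 35) - 32 ≡ 51. → (35, 51)

(35, 51)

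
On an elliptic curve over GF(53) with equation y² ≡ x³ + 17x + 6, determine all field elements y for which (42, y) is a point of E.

5, 48

x³ + 17x + 6 = 74808 ≡ 25 (mod 53).
Square roots of 25 mod 53: 5 and 48 (since 5² = 25 ≡ 25).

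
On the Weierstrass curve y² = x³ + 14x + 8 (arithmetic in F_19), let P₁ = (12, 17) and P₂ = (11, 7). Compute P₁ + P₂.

(1, 17)

(12, 17) + (11, 7). λ = (7 - 17)/(11 - 12) ≡ 9/18 mod 19. 18⁻¹ ≡ 18 (mod 19) since 18·18 = 324 ≡ 1, so λ ≡ 10.
  x = λ² - 12 - 11 = 100 - 23 ≡ 1; y = λ·(12 - 1) - 17 ≡ 17. → (1, 17)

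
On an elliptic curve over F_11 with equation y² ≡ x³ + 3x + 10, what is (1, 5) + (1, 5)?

tangent at (1, 5): λ = (3·1² + 3)/(2·5) ≡ 6/10. 10⁻¹ ≡ 10 (mod 11) since 10·10 = 100 ≡ 1, so λ ≡ 6·10 ≡ 5.
  x = λ² - 1 - 1 = 25 - 2 ≡ 1; y = λ·(1 - 1) - 5 ≡ 6. → (1, 6)

(1, 6)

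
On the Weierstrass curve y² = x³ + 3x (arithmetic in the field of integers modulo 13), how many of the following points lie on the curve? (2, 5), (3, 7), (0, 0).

2

(2, 5): 5² ≡ 12, rhs ≡ 1 → off.
(3, 7): 7² ≡ 10, rhs ≡ 10 → on.
(0, 0): 0² ≡ 0, rhs ≡ 0 → on.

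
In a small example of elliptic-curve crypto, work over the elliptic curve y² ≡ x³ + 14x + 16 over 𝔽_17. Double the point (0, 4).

(2, 1)

tangent at (0, 4): λ = (3·0² + 14)/(2·4) ≡ 14/8. 8⁻¹ ≡ 15 (mod 17), so λ ≡ 14·15 ≡ 6.
  x = λ² - 0 - 0 = 36 - 0 ≡ 2; y = λ·(0 - 2) - 4 ≡ 1. → (2, 1)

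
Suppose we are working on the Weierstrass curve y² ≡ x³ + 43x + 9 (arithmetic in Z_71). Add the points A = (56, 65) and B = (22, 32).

(56, 65) + (22, 32). λ = (32 - 65)/(22 - 56) ≡ 38/37 mod 71. 37⁻¹ ≡ 48 (mod 71), so λ ≡ 49.
  x = λ² - 56 - 22 = 2401 - 78 ≡ 51; y = λ·(56 - 51) - 65 ≡ 38. → (51, 38)

(51, 38)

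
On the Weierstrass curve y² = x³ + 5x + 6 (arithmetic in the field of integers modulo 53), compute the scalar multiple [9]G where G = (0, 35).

(36, 34)

Double-and-add on 9 = (1001)₂. Start with G = (0, 35) for the leading 1-bit.
double: tangent at (0, 35): λ = (3·0² + 5)/(2·35) ≡ 5/17. 17⁻¹ ≡ 25 (mod 53), so λ ≡ 5·25 ≡ 19.
  x = λ² - 0 - 0 = 361 - 0 ≡ 43; y = λ·(0 - 43) - 35 ≡ 49. → (43, 49)
double: tangent at (43, 49): λ = (3·43² + 5)/(2·49) ≡ 40/45. 45⁻¹ ≡ 33 (mod 53) since 45·33 = 1485 ≡ 1, so λ ≡ 40·33 ≡ 48.
  x = λ² - 43 - 43 = 2304 - 86 ≡ 45; y = λ·(43 - 45) - 49 ≡ 14. → (45, 14)
double: tangent at (45, 14): λ = (3·45² + 5)/(2·14) ≡ 38/28. 28⁻¹ ≡ 36 (mod 53) since 28·36 = 1008 ≡ 1, so λ ≡ 38·36 ≡ 43.
  x = λ² - 45 - 45 = 1849 - 90 ≡ 10; y = λ·(45 - 10) - 14 ≡ 7. → (10, 7)
add G: (10, 7) + (0, 35). λ = (35 - 7)/(0 - 10) ≡ 28/43 mod 53. 43⁻¹ ≡ 37 (mod 53) since 43·37 = 1591 ≡ 1, so λ ≡ 29.
  x = λ² - 10 - 0 = 841 - 10 ≡ 36; y = λ·(10 - 36) - 7 ≡ 34. → (36, 34)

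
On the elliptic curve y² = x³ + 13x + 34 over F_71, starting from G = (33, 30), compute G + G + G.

(15, 14)

Repeated addition: build up to 3G.
2G: tangent at (33, 30): λ = (3·33² + 13)/(2·30) ≡ 14/60. 60⁻¹ ≡ 58 (mod 71), so λ ≡ 14·58 ≡ 31.
  x = λ² - 33 - 33 = 961 - 66 ≡ 43; y = λ·(33 - 43) - 30 ≡ 15. → (43, 15)
3G: (43, 15) + (33, 30). λ = (30 - 15)/(33 - 43) ≡ 15/61 mod 71. 61⁻¹ ≡ 7 (mod 71), so λ ≡ 34.
  x = λ² - 43 - 33 = 1156 - 76 ≡ 15; y = λ·(43 - 15) - 15 ≡ 14. → (15, 14)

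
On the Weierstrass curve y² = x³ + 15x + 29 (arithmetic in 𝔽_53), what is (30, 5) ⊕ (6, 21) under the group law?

(41, 20)

(30, 5) + (6, 21). λ = (21 - 5)/(6 - 30) ≡ 16/29 mod 53. 29⁻¹ ≡ 11 (mod 53), so λ ≡ 17.
  x = λ² - 30 - 6 = 289 - 36 ≡ 41; y = λ·(30 - 41) - 5 ≡ 20. → (41, 20)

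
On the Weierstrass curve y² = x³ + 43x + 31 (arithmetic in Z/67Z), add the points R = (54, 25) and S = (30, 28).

(54, 25) + (30, 28). λ = (28 - 25)/(30 - 54) ≡ 3/43 mod 67. 43⁻¹ ≡ 53 (mod 67), so λ ≡ 25.
  x = λ² - 54 - 30 = 625 - 84 ≡ 5; y = λ·(54 - 5) - 25 ≡ 61. → (5, 61)

(5, 61)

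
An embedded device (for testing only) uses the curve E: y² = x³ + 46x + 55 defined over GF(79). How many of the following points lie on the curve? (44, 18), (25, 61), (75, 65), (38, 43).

1

(44, 18): 18² ≡ 8, rhs ≡ 47 → off.
(25, 61): 61² ≡ 8, rhs ≡ 3 → off.
(75, 65): 65² ≡ 38, rhs ≡ 44 → off.
(38, 43): 43² ≡ 32, rhs ≡ 32 → on.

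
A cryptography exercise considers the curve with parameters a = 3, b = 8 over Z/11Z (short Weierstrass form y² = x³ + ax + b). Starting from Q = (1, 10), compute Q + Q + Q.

Repeated addition: build up to 3Q.
2Q: tangent at (1, 10): λ = (3·1² + 3)/(2·10) ≡ 6/9. 9⁻¹ ≡ 5 (mod 11) since 9·5 = 45 ≡ 1, so λ ≡ 6·5 ≡ 8.
  x = λ² - 1 - 1 = 64 - 2 ≡ 7; y = λ·(1 - 7) - 10 ≡ 8. → (7, 8)
3Q: (7, 8) + (1, 10). λ = (10 - 8)/(1 - 7) ≡ 2/5 mod 11. 5⁻¹ ≡ 9 (mod 11) since 5·9 = 45 ≡ 1, so λ ≡ 7.
  x = λ² - 7 - 1 = 49 - 8 ≡ 8; y = λ·(7 - 8) - 8 ≡ 7. → (8, 7)

(8, 7)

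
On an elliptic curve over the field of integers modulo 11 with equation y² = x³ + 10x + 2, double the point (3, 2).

(6, 6)

tangent at (3, 2): λ = (3·3² + 10)/(2·2) ≡ 4/4. 4⁻¹ ≡ 3 (mod 11) since 4·3 = 12 ≡ 1, so λ ≡ 4·3 ≡ 1.
  x = λ² - 3 - 3 = 1 - 6 ≡ 6; y = λ·(3 - 6) - 2 ≡ 6. → (6, 6)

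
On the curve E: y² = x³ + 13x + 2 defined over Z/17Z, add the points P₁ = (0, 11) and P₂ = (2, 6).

(0, 6)

(0, 11) + (2, 6). λ = (6 - 11)/(2 - 0) ≡ 12/2 mod 17. 2⁻¹ ≡ 9 (mod 17), so λ ≡ 6.
  x = λ² - 0 - 2 = 36 - 2 ≡ 0; y = λ·(0 - 0) - 11 ≡ 6. → (0, 6)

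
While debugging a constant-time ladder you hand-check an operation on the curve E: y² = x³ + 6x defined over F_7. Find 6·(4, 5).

Write Q = (4, 5).
Double-and-add on 6 = (110)₂. Start with Q = (4, 5) for the leading 1-bit.
double: tangent at (4, 5): λ = (3·4² + 6)/(2·5) ≡ 5/3. 3⁻¹ ≡ 5 (mod 7), so λ ≡ 5·5 ≡ 4.
  x = λ² - 4 - 4 = 16 - 8 ≡ 1; y = λ·(4 - 1) - 5 ≡ 0. → (1, 0)
add Q: (1, 0) + (4, 5). λ = (5 - 0)/(4 - 1) ≡ 5/3 mod 7. 3⁻¹ ≡ 5 (mod 7), so λ ≡ 4.
  x = λ² - 1 - 4 = 16 - 5 ≡ 4; y = λ·(1 - 4) - 0 ≡ 2. → (4, 2)
double: tangent at (4, 2): λ = (3·4² + 6)/(2·2) ≡ 5/4. 4⁻¹ ≡ 2 (mod 7), so λ ≡ 5·2 ≡ 3.
  x = λ² - 4 - 4 = 9 - 8 ≡ 1; y = λ·(4 - 1) - 2 ≡ 0. → (1, 0)

(1, 0)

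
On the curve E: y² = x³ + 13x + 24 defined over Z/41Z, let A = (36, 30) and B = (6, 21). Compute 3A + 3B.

(40, 25)

First 3A:
Repeated addition: build up to 3A.
2A: tangent at (36, 30): λ = (3·36² + 13)/(2·30) ≡ 6/19. 19⁻¹ ≡ 13 (mod 41), so λ ≡ 6·13 ≡ 37.
  x = λ² - 36 - 36 = 1369 - 72 ≡ 26; y = λ·(36 - 26) - 30 ≡ 12. → (26, 12)
3A: (26, 12) + (36, 30). λ = (30 - 12)/(36 - 26) ≡ 18/10 mod 41. 10⁻¹ ≡ 37 (mod 41) since 10·37 = 370 ≡ 1, so λ ≡ 10.
  x = λ² - 26 - 36 = 100 - 62 ≡ 38; y = λ·(26 - 38) - 12 ≡ 32. → (38, 32)
3A = (38, 32).
Next 3B:
Repeated addition: build up to 3B.
2B: tangent at (6, 21): λ = (3·6² + 13)/(2·21) ≡ 39/1. 1⁻¹ ≡ 1 (mod 41) since 1·1 = 1 ≡ 1, so λ ≡ 39·1 ≡ 39.
  x = λ² - 6 - 6 = 1521 - 12 ≡ 33; y = λ·(6 - 33) - 21 ≡ 33. → (33, 33)
3B: (33, 33) + (6, 21). λ = (21 - 33)/(6 - 33) ≡ 29/14 mod 41. 14⁻¹ ≡ 3 (mod 41), so λ ≡ 5.
  x = λ² - 33 - 6 = 25 - 39 ≡ 27; y = λ·(33 - 27) - 33 ≡ 38. → (27, 38)
3B = (27, 38).
Finally 3A + 3B:
(38, 32) + (27, 38). λ = (38 - 32)/(27 - 38) ≡ 6/30 mod 41. 30⁻¹ ≡ 26 (mod 41) since 30·26 = 780 ≡ 1, so λ ≡ 33.
  x = λ² - 38 - 27 = 1089 - 65 ≡ 40; y = λ·(38 - 40) - 32 ≡ 25. → (40, 25)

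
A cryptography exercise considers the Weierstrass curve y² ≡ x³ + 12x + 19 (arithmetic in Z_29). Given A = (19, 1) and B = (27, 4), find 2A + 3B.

First 2A:
Repeated addition: build up to 2A.
2A: tangent at (19, 1): λ = (3·19² + 12)/(2·1) ≡ 22/2. 2⁻¹ ≡ 15 (mod 29) since 2·15 = 30 ≡ 1, so λ ≡ 22·15 ≡ 11.
  x = λ² - 19 - 19 = 121 - 38 ≡ 25; y = λ·(19 - 25) - 1 ≡ 20. → (25, 20)
2A = (25, 20).
Next 3B:
Repeated addition: build up to 3B.
2B: tangent at (27, 4): λ = (3·27² + 12)/(2·4) ≡ 24/8. 8⁻¹ ≡ 11 (mod 29), so λ ≡ 24·11 ≡ 3.
  x = λ² - 27 - 27 = 9 - 54 ≡ 13; y = λ·(27 - 13) - 4 ≡ 9. → (13, 9)
3B: (13, 9) + (27, 4). λ = (4 - 9)/(27 - 13) ≡ 24/14 mod 29. 14⁻¹ ≡ 27 (mod 29) since 14·27 = 378 ≡ 1, so λ ≡ 10.
  x = λ² - 13 - 27 = 100 - 40 ≡ 2; y = λ·(13 - 2) - 9 ≡ 14. → (2, 14)
3B = (2, 14).
Finally 2A + 3B:
(25, 20) + (2, 14). λ = (14 - 20)/(2 - 25) ≡ 23/6 mod 29. 6⁻¹ ≡ 5 (mod 29), so λ ≡ 28.
  x = λ² - 25 - 2 = 784 - 27 ≡ 3; y = λ·(25 - 3) - 20 ≡ 16. → (3, 16)

(3, 16)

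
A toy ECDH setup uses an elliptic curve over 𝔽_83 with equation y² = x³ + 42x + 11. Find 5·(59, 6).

(37, 29)

Write Q = (59, 6).
Repeated addition: build up to 5Q.
2Q: tangent at (59, 6): λ = (3·59² + 42)/(2·6) ≡ 27/12. 12⁻¹ ≡ 7 (mod 83), so λ ≡ 27·7 ≡ 23.
  x = λ² - 59 - 59 = 529 - 118 ≡ 79; y = λ·(59 - 79) - 6 ≡ 32. → (79, 32)
3Q: (79, 32) + (59, 6). λ = (6 - 32)/(59 - 79) ≡ 57/63 mod 83. 63⁻¹ ≡ 29 (mod 83), so λ ≡ 76.
  x = λ² - 79 - 59 = 5776 - 138 ≡ 77; y = λ·(79 - 77) - 32 ≡ 37. → (77, 37)
4Q: (77, 37) + (59, 6). λ = (6 - 37)/(59 - 77) ≡ 52/65 mod 83. 65⁻¹ ≡ 23 (mod 83) since 65·23 = 1495 ≡ 1, so λ ≡ 34.
  x = λ² - 77 - 59 = 1156 - 136 ≡ 24; y = λ·(77 - 24) - 37 ≡ 22. → (24, 22)
5Q: (24, 22) + (59, 6). λ = (6 - 22)/(59 - 24) ≡ 67/35 mod 83. 35⁻¹ ≡ 19 (mod 83) since 35·19 = 665 ≡ 1, so λ ≡ 28.
  x = λ² - 24 - 59 = 784 - 83 ≡ 37; y = λ·(24 - 37) - 22 ≡ 29. → (37, 29)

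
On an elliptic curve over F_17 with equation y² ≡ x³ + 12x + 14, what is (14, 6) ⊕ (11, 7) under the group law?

(11, 10)

(14, 6) + (11, 7). λ = (7 - 6)/(11 - 14) ≡ 1/14 mod 17. 14⁻¹ ≡ 11 (mod 17) since 14·11 = 154 ≡ 1, so λ ≡ 11.
  x = λ² - 14 - 11 = 121 - 25 ≡ 11; y = λ·(14 - 11) - 6 ≡ 10. → (11, 10)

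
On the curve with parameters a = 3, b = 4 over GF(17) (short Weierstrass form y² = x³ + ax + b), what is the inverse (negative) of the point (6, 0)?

(6, 0)

-(6, 0) = (6, -0 mod 17) = (6, 0).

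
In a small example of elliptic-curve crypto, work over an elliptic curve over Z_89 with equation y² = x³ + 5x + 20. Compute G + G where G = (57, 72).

(44, 42)

tangent at (57, 72): λ = (3·57² + 5)/(2·72) ≡ 51/55. 55⁻¹ ≡ 34 (mod 89), so λ ≡ 51·34 ≡ 43.
  x = λ² - 57 - 57 = 1849 - 114 ≡ 44; y = λ·(57 - 44) - 72 ≡ 42. → (44, 42)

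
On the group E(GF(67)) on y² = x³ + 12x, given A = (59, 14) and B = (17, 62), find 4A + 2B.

First 4A:
Repeated addition: build up to 4A.
2A: tangent at (59, 14): λ = (3·59² + 12)/(2·14) ≡ 3/28. 28⁻¹ ≡ 12 (mod 67), so λ ≡ 3·12 ≡ 36.
  x = λ² - 59 - 59 = 1296 - 118 ≡ 39; y = λ·(59 - 39) - 14 ≡ 36. → (39, 36)
3A: (39, 36) + (59, 14). λ = (14 - 36)/(59 - 39) ≡ 45/20 mod 67. 20⁻¹ ≡ 57 (mod 67), so λ ≡ 19.
  x = λ² - 39 - 59 = 361 - 98 ≡ 62; y = λ·(39 - 62) - 36 ≡ 63. → (62, 63)
4A: (62, 63) + (59, 14). λ = (14 - 63)/(59 - 62) ≡ 18/64 mod 67. 64⁻¹ ≡ 22 (mod 67), so λ ≡ 61.
  x = λ² - 62 - 59 = 3721 - 121 ≡ 49; y = λ·(62 - 49) - 63 ≡ 60. → (49, 60)
4A = (49, 60).
Next 2B:
Repeated addition: build up to 2B.
2B: tangent at (17, 62): λ = (3·17² + 12)/(2·62) ≡ 8/57. 57⁻¹ ≡ 20 (mod 67), so λ ≡ 8·20 ≡ 26.
  x = λ² - 17 - 17 = 676 - 34 ≡ 39; y = λ·(17 - 39) - 62 ≡ 36. → (39, 36)
2B = (39, 36).
Finally 4A + 2B:
(49, 60) + (39, 36). λ = (36 - 60)/(39 - 49) ≡ 43/57 mod 67. 57⁻¹ ≡ 20 (mod 67) since 57·20 = 1140 ≡ 1, so λ ≡ 56.
  x = λ² - 49 - 39 = 3136 - 88 ≡ 33; y = λ·(49 - 33) - 60 ≡ 32. → (33, 32)

(33, 32)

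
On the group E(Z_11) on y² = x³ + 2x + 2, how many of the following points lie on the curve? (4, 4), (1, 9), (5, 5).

0

(4, 4): 4² ≡ 5, rhs ≡ 8 → off.
(1, 9): 9² ≡ 4, rhs ≡ 5 → off.
(5, 5): 5² ≡ 3, rhs ≡ 5 → off.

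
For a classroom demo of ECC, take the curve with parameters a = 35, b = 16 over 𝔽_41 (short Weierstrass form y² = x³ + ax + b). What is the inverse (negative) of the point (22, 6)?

(22, 35)

-(22, 6) = (22, -6 mod 41) = (22, 35).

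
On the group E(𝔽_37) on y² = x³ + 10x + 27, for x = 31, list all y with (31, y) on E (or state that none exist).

11, 26

x³ + 10x + 27 = 30128 ≡ 10 (mod 37).
Square roots of 10 mod 37: 11 and 26 (since 11² = 121 ≡ 10).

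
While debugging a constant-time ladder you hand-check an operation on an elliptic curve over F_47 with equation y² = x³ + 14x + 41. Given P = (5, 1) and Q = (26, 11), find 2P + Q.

First 2P:
Repeated addition: build up to 2P.
2P: tangent at (5, 1): λ = (3·5² + 14)/(2·1) ≡ 42/2. 2⁻¹ ≡ 24 (mod 47) since 2·24 = 48 ≡ 1, so λ ≡ 42·24 ≡ 21.
  x = λ² - 5 - 5 = 441 - 10 ≡ 8; y = λ·(5 - 8) - 1 ≡ 30. → (8, 30)
2P = (8, 30).
Finally 2P + Q:
(8, 30) + (26, 11). λ = (11 - 30)/(26 - 8) ≡ 28/18 mod 47. 18⁻¹ ≡ 34 (mod 47), so λ ≡ 12.
  x = λ² - 8 - 26 = 144 - 34 ≡ 16; y = λ·(8 - 16) - 30 ≡ 15. → (16, 15)

(16, 15)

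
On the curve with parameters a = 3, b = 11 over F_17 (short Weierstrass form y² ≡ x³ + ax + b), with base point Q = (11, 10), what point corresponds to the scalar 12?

(3, 9)

Repeated addition: build up to 12Q.
2Q: tangent at (11, 10): λ = (3·11² + 3)/(2·10) ≡ 9/3. 3⁻¹ ≡ 6 (mod 17), so λ ≡ 9·6 ≡ 3.
  x = λ² - 11 - 11 = 9 - 22 ≡ 4; y = λ·(11 - 4) - 10 ≡ 11. → (4, 11)
3Q: (4, 11) + (11, 10). λ = (10 - 11)/(11 - 4) ≡ 16/7 mod 17. 7⁻¹ ≡ 5 (mod 17), so λ ≡ 12.
  x = λ² - 4 - 11 = 144 - 15 ≡ 10; y = λ·(4 - 10) - 11 ≡ 2. → (10, 2)
4Q: (10, 2) + (11, 10). λ = (10 - 2)/(11 - 10) ≡ 8/1 mod 17. 1⁻¹ ≡ 1 (mod 17), so λ ≡ 8.
  x = λ² - 10 - 11 = 64 - 21 ≡ 9; y = λ·(10 - 9) - 2 ≡ 6. → (9, 6)
5Q: (9, 6) + (11, 10). λ = (10 - 6)/(11 - 9) ≡ 4/2 mod 17. 2⁻¹ ≡ 9 (mod 17), so λ ≡ 2.
  x = λ² - 9 - 11 = 4 - 20 ≡ 1; y = λ·(9 - 1) - 6 ≡ 10. → (1, 10)
6Q: (1, 10) + (11, 10). λ = (10 - 10)/(11 - 1) ≡ 0/10 mod 17. 10⁻¹ ≡ 12 (mod 17), so λ ≡ 0.
  x = λ² - 1 - 11 = 0 - 12 ≡ 5; y = λ·(1 - 5) - 10 ≡ 7. → (5, 7)
7Q: (5, 7) + (11, 10). λ = (10 - 7)/(11 - 5) ≡ 3/6 mod 17. 6⁻¹ ≡ 3 (mod 17) since 6·3 = 18 ≡ 1, so λ ≡ 9.
  x = λ² - 5 - 11 = 81 - 16 ≡ 14; y = λ·(5 - 14) - 7 ≡ 14. → (14, 14)
8Q: (14, 14) + (11, 10). λ = (10 - 14)/(11 - 14) ≡ 13/14 mod 17. 14⁻¹ ≡ 11 (mod 17), so λ ≡ 7.
  x = λ² - 14 - 11 = 49 - 25 ≡ 7; y = λ·(14 - 7) - 14 ≡ 1. → (7, 1)
9Q: (7, 1) + (11, 10). λ = (10 - 1)/(11 - 7) ≡ 9/4 mod 17. 4⁻¹ ≡ 13 (mod 17), so λ ≡ 15.
  x = λ² - 7 - 11 = 225 - 18 ≡ 3; y = λ·(7 - 3) - 1 ≡ 8. → (3, 8)
10Q: (3, 8) + (11, 10). λ = (10 - 8)/(11 - 3) ≡ 2/8 mod 17. 8⁻¹ ≡ 15 (mod 17), so λ ≡ 13.
  x = λ² - 3 - 11 = 169 - 14 ≡ 2; y = λ·(3 - 2) - 8 ≡ 5. → (2, 5)
11Q: (2, 5) + (11, 10). λ = (10 - 5)/(11 - 2) ≡ 5/9 mod 17. 9⁻¹ ≡ 2 (mod 17) since 9·2 = 18 ≡ 1, so λ ≡ 10.
  x = λ² - 2 - 11 = 100 - 13 ≡ 2; y = λ·(2 - 2) - 5 ≡ 12. → (2, 12)
12Q: (2, 12) + (11, 10). λ = (10 - 12)/(11 - 2) ≡ 15/9 mod 17. 9⁻¹ ≡ 2 (mod 17) since 9·2 = 18 ≡ 1, so λ ≡ 13.
  x = λ² - 2 - 11 = 169 - 13 ≡ 3; y = λ·(2 - 3) - 12 ≡ 9. → (3, 9)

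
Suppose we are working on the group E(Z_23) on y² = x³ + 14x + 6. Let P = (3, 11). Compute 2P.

(19, 1)

tangent at (3, 11): λ = (3·3² + 14)/(2·11) ≡ 18/22. 22⁻¹ ≡ 22 (mod 23) since 22·22 = 484 ≡ 1, so λ ≡ 18·22 ≡ 5.
  x = λ² - 3 - 3 = 25 - 6 ≡ 19; y = λ·(3 - 19) - 11 ≡ 1. → (19, 1)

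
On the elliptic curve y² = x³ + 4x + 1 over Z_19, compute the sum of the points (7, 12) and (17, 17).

(7, 12) + (17, 17). λ = (17 - 12)/(17 - 7) ≡ 5/10 mod 19. 10⁻¹ ≡ 2 (mod 19) since 10·2 = 20 ≡ 1, so λ ≡ 10.
  x = λ² - 7 - 17 = 100 - 24 ≡ 0; y = λ·(7 - 0) - 12 ≡ 1. → (0, 1)

(0, 1)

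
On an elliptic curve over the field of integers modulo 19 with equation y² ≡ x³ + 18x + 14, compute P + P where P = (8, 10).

(4, 13)

tangent at (8, 10): λ = (3·8² + 18)/(2·10) ≡ 1/1. 1⁻¹ ≡ 1 (mod 19), so λ ≡ 1·1 ≡ 1.
  x = λ² - 8 - 8 = 1 - 16 ≡ 4; y = λ·(8 - 4) - 10 ≡ 13. → (4, 13)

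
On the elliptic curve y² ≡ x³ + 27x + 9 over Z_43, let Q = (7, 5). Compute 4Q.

Repeated addition: build up to 4Q.
2Q: tangent at (7, 5): λ = (3·7² + 27)/(2·5) ≡ 2/10. 10⁻¹ ≡ 13 (mod 43), so λ ≡ 2·13 ≡ 26.
  x = λ² - 7 - 7 = 676 - 14 ≡ 17; y = λ·(7 - 17) - 5 ≡ 36. → (17, 36)
3Q: (17, 36) + (7, 5). λ = (5 - 36)/(7 - 17) ≡ 12/33 mod 43. 33⁻¹ ≡ 30 (mod 43), so λ ≡ 16.
  x = λ² - 17 - 7 = 256 - 24 ≡ 17; y = λ·(17 - 17) - 36 ≡ 7. → (17, 7)
4Q: (17, 7) + (7, 5). λ = (5 - 7)/(7 - 17) ≡ 41/33 mod 43. 33⁻¹ ≡ 30 (mod 43), so λ ≡ 26.
  x = λ² - 17 - 7 = 676 - 24 ≡ 7; y = λ·(17 - 7) - 7 ≡ 38. → (7, 38)

(7, 38)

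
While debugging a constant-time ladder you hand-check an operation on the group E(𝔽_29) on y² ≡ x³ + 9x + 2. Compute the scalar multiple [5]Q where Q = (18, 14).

(18, 15)

Repeated addition: build up to 5Q.
2Q: tangent at (18, 14): λ = (3·18² + 9)/(2·14) ≡ 24/28. 28⁻¹ ≡ 28 (mod 29), so λ ≡ 24·28 ≡ 5.
  x = λ² - 18 - 18 = 25 - 36 ≡ 18; y = λ·(18 - 18) - 14 ≡ 15. → (18, 15)
3Q: (18, 15) + (18, 14): same x and y₁ ≡ -y₂, so the sum is the point at infinity.
4Q: the point at infinity + (18, 14) = (18, 14) (identity).
5Q: tangent at (18, 14): λ = (3·18² + 9)/(2·14) ≡ 24/28. 28⁻¹ ≡ 28 (mod 29) since 28·28 = 784 ≡ 1, so λ ≡ 24·28 ≡ 5.
  x = λ² - 18 - 18 = 25 - 36 ≡ 18; y = λ·(18 - 18) - 14 ≡ 15. → (18, 15)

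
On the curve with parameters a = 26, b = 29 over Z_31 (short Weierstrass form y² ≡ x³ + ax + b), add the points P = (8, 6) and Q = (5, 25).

(8, 6) + (5, 25). λ = (25 - 6)/(5 - 8) ≡ 19/28 mod 31. 28⁻¹ ≡ 10 (mod 31) since 28·10 = 280 ≡ 1, so λ ≡ 4.
  x = λ² - 8 - 5 = 16 - 13 ≡ 3; y = λ·(8 - 3) - 6 ≡ 14. → (3, 14)

(3, 14)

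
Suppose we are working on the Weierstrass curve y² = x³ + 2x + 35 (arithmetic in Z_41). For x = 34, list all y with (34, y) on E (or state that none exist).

none

x³ + 2x + 35 = 39407 ≡ 6 (mod 41).
6 is a non-residue mod 41; no y exists.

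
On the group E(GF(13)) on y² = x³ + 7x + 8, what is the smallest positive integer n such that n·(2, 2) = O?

2P: tangent at (2, 2): λ = (3·2² + 7)/(2·2) ≡ 6/4. 4⁻¹ ≡ 10 (mod 13) since 4·10 = 40 ≡ 1, so λ ≡ 6·10 ≡ 8.
  x = λ² - 2 - 2 = 64 - 4 ≡ 8; y = λ·(2 - 8) - 2 ≡ 2. → (8, 2)
3P: (8, 2) + (2, 2). λ = (2 - 2)/(2 - 8) ≡ 0/7 mod 13. 7⁻¹ ≡ 2 (mod 13), so λ ≡ 0.
  x = λ² - 8 - 2 = 0 - 10 ≡ 3; y = λ·(8 - 3) - 2 ≡ 11. → (3, 11)
4P: (3, 11) + (2, 2). λ = (2 - 11)/(2 - 3) ≡ 4/12 mod 13. 12⁻¹ ≡ 12 (mod 13), so λ ≡ 9.
  x = λ² - 3 - 2 = 81 - 5 ≡ 11; y = λ·(3 - 11) - 11 ≡ 8. → (11, 8)
5P: (11, 8) + (2, 2). λ = (2 - 8)/(2 - 11) ≡ 7/4 mod 13. 4⁻¹ ≡ 10 (mod 13) since 4·10 = 40 ≡ 1, so λ ≡ 5.
  x = λ² - 11 - 2 = 25 - 13 ≡ 12; y = λ·(11 - 12) - 8 ≡ 0. → (12, 0)
6P: (12, 0) + (2, 2). λ = (2 - 0)/(2 - 12) ≡ 2/3 mod 13. 3⁻¹ ≡ 9 (mod 13), so λ ≡ 5.
  x = λ² - 12 - 2 = 25 - 14 ≡ 11; y = λ·(12 - 11) - 0 ≡ 5. → (11, 5)
7P: (11, 5) + (2, 2). λ = (2 - 5)/(2 - 11) ≡ 10/4 mod 13. 4⁻¹ ≡ 10 (mod 13), so λ ≡ 9.
  x = λ² - 11 - 2 = 81 - 13 ≡ 3; y = λ·(11 - 3) - 5 ≡ 2. → (3, 2)
8P: (3, 2) + (2, 2). λ = (2 - 2)/(2 - 3) ≡ 0/12 mod 13. 12⁻¹ ≡ 12 (mod 13), so λ ≡ 0.
  x = λ² - 3 - 2 = 0 - 5 ≡ 8; y = λ·(3 - 8) - 2 ≡ 11. → (8, 11)
9P: (8, 11) + (2, 2). λ = (2 - 11)/(2 - 8) ≡ 4/7 mod 13. 7⁻¹ ≡ 2 (mod 13), so λ ≡ 8.
  x = λ² - 8 - 2 = 64 - 10 ≡ 2; y = λ·(8 - 2) - 11 ≡ 11. → (2, 11)
10P: (2, 11) + (2, 2): same x and y₁ ≡ -y₂, so the sum is O.
10P = O, so the order is 10.

10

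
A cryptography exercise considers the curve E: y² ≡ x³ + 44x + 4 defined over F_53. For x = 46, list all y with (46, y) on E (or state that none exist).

x³ + 44x + 4 = 99364 ≡ 42 (mod 53).
Square roots of 42 mod 53: 25 and 28 (since 25² = 625 ≡ 42).

25, 28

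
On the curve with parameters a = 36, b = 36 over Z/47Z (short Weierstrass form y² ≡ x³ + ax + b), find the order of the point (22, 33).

7

2P: tangent at (22, 33): λ = (3·22² + 36)/(2·33) ≡ 31/19. 19⁻¹ ≡ 5 (mod 47), so λ ≡ 31·5 ≡ 14.
  x = λ² - 22 - 22 = 196 - 44 ≡ 11; y = λ·(22 - 11) - 33 ≡ 27. → (11, 27)
3P: (11, 27) + (22, 33). λ = (33 - 27)/(22 - 11) ≡ 6/11 mod 47. 11⁻¹ ≡ 30 (mod 47), so λ ≡ 39.
  x = λ² - 11 - 22 = 1521 - 33 ≡ 31; y = λ·(11 - 31) - 27 ≡ 39. → (31, 39)
4P: (31, 39) + (22, 33). λ = (33 - 39)/(22 - 31) ≡ 41/38 mod 47. 38⁻¹ ≡ 26 (mod 47), so λ ≡ 32.
  x = λ² - 31 - 22 = 1024 - 53 ≡ 31; y = λ·(31 - 31) - 39 ≡ 8. → (31, 8)
5P: (31, 8) + (22, 33). λ = (33 - 8)/(22 - 31) ≡ 25/38 mod 47. 38⁻¹ ≡ 26 (mod 47), so λ ≡ 39.
  x = λ² - 31 - 22 = 1521 - 53 ≡ 11; y = λ·(31 - 11) - 8 ≡ 20. → (11, 20)
6P: (11, 20) + (22, 33). λ = (33 - 20)/(22 - 11) ≡ 13/11 mod 47. 11⁻¹ ≡ 30 (mod 47), so λ ≡ 14.
  x = λ² - 11 - 22 = 196 - 33 ≡ 22; y = λ·(11 - 22) - 20 ≡ 14. → (22, 14)
7P: (22, 14) + (22, 33): same x and y₁ ≡ -y₂, so the sum is O.
7P = O, so the order is 7.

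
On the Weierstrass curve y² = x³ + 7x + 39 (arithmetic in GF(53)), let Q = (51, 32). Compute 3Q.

Repeated addition: build up to 3Q.
2Q: tangent at (51, 32): λ = (3·51² + 7)/(2·32) ≡ 19/11. 11⁻¹ ≡ 29 (mod 53), so λ ≡ 19·29 ≡ 21.
  x = λ² - 51 - 51 = 441 - 102 ≡ 21; y = λ·(51 - 21) - 32 ≡ 15. → (21, 15)
3Q: (21, 15) + (51, 32). λ = (32 - 15)/(51 - 21) ≡ 17/30 mod 53. 30⁻¹ ≡ 23 (mod 53), so λ ≡ 20.
  x = λ² - 21 - 51 = 400 - 72 ≡ 10; y = λ·(21 - 10) - 15 ≡ 46. → (10, 46)

(10, 46)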